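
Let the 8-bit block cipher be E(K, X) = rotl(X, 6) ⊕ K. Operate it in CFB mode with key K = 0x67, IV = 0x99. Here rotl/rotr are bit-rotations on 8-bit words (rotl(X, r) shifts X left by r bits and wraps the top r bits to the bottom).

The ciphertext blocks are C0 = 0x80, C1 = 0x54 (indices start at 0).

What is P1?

CFB decryption: P_i = C_i ⊕ E(K, C_{i−1}), with C_{−1} = IV.
P1: E(K, 0x80) = 0x47; 0x54 ⊕ 0x47 = 0x13.

P1 = 0x13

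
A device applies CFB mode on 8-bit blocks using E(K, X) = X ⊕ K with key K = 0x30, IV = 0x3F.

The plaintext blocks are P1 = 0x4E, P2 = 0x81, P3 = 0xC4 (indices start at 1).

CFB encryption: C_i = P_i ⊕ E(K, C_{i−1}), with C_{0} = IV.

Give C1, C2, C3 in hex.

C1 = 0x41, C2 = 0xF0, C3 = 0x04

C1: E(K, 0x3F) = 0x0F; 0x4E ⊕ 0x0F = 0x41.
C2: E(K, 0x41) = 0x71; 0x81 ⊕ 0x71 = 0xF0.
C3: E(K, 0xF0) = 0xC0; 0xC4 ⊕ 0xC0 = 0x04.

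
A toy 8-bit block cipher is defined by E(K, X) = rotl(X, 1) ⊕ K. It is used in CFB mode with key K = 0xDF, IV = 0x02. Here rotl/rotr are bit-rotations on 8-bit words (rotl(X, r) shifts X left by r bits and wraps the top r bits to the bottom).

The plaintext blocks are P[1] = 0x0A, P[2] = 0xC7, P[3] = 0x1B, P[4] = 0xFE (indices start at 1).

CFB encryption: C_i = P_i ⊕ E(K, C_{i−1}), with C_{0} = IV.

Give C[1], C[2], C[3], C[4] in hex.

C[1] = 0xD1, C[2] = 0xBB, C[3] = 0xB3, C[4] = 0x46

C[1]: E(K, 0x02) = 0xDB; 0x0A ⊕ 0xDB = 0xD1.
C[2]: E(K, 0xD1) = 0x7C; 0xC7 ⊕ 0x7C = 0xBB.
C[3]: E(K, 0xBB) = 0xA8; 0x1B ⊕ 0xA8 = 0xB3.
C[4]: E(K, 0xB3) = 0xB8; 0xFE ⊕ 0xB8 = 0x46.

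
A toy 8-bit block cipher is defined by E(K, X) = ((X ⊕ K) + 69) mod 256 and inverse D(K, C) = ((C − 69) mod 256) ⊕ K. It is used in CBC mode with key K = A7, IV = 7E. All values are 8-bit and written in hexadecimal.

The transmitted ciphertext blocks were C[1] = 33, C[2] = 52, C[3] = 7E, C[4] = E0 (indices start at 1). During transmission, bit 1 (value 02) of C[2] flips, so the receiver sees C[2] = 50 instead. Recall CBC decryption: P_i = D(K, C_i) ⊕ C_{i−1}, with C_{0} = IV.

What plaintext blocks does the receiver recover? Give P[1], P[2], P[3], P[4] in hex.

P[1] = 13, P[2] = 73, P[3] = E2, P[4] = AE

Only C[2] changed, to 50. In CBC, a change in C_i garbles P_i and flips the same bit in P_{i+1}. Decrypting the received ciphertext:
P[1]: D(K, 33) = 6D; 6D ⊕ 7E = 13.
P[2]: D(K, 50) = 40; 40 ⊕ 33 = 73.
P[3]: D(K, 7E) = B2; B2 ⊕ 50 = E2.
P[4]: D(K, E0) = D0; D0 ⊕ 7E = AE.
Blocks that differ from the original plaintext: P[2], P[3].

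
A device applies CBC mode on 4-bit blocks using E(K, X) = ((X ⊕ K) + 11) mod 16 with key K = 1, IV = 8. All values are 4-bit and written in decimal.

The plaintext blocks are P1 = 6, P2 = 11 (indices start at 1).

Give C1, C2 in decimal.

CBC encryption: C_i = E(K, P_i ⊕ C_{i−1}), with C_{0} = IV.
C1: P1 ⊕ 8 = 14; E(K, 14) = 10.
C2: P2 ⊕ 10 = 1; E(K, 1) = 11.

C1 = 10, C2 = 11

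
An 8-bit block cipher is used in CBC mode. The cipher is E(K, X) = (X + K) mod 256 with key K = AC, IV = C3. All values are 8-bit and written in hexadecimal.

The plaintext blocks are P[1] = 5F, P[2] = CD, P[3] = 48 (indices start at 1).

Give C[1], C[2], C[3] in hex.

C[1] = 48, C[2] = 31, C[3] = 25

CBC encryption: C_i = E(K, P_i ⊕ C_{i−1}), with C_{0} = IV.
C[1]: P[1] ⊕ C3 = 9C; E(K, 9C) = 48.
C[2]: P[2] ⊕ 48 = 85; E(K, 85) = 31.
C[3]: P[3] ⊕ 31 = 79; E(K, 79) = 25.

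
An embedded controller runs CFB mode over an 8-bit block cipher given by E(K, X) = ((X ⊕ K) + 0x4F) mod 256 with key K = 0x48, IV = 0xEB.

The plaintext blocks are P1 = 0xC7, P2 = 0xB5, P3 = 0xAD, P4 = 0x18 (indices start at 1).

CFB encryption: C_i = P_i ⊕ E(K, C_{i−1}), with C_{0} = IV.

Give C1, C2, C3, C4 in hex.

C1 = 0x35, C2 = 0x79, C3 = 0x2D, C4 = 0xAC

C1: E(K, 0xEB) = 0xF2; 0xC7 ⊕ 0xF2 = 0x35.
C2: E(K, 0x35) = 0xCC; 0xB5 ⊕ 0xCC = 0x79.
C3: E(K, 0x79) = 0x80; 0xAD ⊕ 0x80 = 0x2D.
C4: E(K, 0x2D) = 0xB4; 0x18 ⊕ 0xB4 = 0xAC.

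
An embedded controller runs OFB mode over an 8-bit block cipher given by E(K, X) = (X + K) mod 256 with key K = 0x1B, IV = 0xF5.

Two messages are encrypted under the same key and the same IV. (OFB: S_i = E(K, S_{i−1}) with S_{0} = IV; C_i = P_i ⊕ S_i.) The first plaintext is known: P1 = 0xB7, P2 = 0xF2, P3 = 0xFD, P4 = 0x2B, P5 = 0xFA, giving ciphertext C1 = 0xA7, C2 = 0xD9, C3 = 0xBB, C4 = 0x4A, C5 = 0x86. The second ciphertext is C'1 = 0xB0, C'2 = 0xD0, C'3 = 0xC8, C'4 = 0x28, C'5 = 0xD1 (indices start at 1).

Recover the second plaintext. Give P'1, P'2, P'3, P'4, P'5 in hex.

In OFB with a reused IV, both messages share the same keystream S_i, so C_i ⊕ C'_i = P_i ⊕ P'_i and thus P'_i = P_i ⊕ C_i ⊕ C'_i.
P'1: 0xB7 ⊕ 0xA7 ⊕ 0xB0 = 0xA0.
P'2: 0xF2 ⊕ 0xD9 ⊕ 0xD0 = 0xFB.
P'3: 0xFD ⊕ 0xBB ⊕ 0xC8 = 0x8E.
P'4: 0x2B ⊕ 0x4A ⊕ 0x28 = 0x49.
P'5: 0xFA ⊕ 0x86 ⊕ 0xD1 = 0xAD.

P'1 = 0xA0, P'2 = 0xFB, P'3 = 0x8E, P'4 = 0x49, P'5 = 0xAD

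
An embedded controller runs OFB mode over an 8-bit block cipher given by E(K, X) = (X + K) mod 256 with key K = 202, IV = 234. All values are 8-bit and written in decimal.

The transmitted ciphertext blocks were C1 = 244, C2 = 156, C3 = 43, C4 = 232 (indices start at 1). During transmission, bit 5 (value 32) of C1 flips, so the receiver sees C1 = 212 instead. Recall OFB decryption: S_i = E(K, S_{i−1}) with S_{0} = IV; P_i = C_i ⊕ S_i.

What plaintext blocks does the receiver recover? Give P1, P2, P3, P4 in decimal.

Only C1 changed, to 212. In OFB, a change in C_i flips the same bit in P_i only; the keystream is unaffected. Decrypting the received ciphertext:
P1: S = E(K, 234) = 180; 212 ⊕ 180 = 96.
P2: S = E(K, 180) = 126; 156 ⊕ 126 = 226.
P3: S = E(K, 126) = 72; 43 ⊕ 72 = 99.
P4: S = E(K, 72) = 18; 232 ⊕ 18 = 250.
Blocks that differ from the original plaintext: P1.

P1 = 96, P2 = 226, P3 = 99, P4 = 250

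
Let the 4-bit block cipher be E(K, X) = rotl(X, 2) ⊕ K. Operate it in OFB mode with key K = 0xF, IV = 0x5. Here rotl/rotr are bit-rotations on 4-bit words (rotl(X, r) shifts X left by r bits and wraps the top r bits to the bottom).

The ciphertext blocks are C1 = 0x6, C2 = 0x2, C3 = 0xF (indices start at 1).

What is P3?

P3 = 0x5

OFB decryption: S_i = E(K, S_{i−1}) with S_{0} = IV; P_i = C_i ⊕ S_i.
P1: S = E(K, 0x5) = 0xA; 0x6 ⊕ 0xA = 0xC.
P2: S = E(K, 0xA) = 0x5; 0x2 ⊕ 0x5 = 0x7.
P3: S = E(K, 0x5) = 0xA; 0xF ⊕ 0xA = 0x5.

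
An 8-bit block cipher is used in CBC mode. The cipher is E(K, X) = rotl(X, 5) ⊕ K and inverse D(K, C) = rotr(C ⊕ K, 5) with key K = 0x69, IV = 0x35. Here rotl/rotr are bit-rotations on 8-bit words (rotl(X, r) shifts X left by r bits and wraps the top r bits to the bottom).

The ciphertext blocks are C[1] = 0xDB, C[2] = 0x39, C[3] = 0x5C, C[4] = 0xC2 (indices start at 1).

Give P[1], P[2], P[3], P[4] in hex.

P[1] = 0xA0, P[2] = 0x59, P[3] = 0x90, P[4] = 0x01

CBC decryption: P_i = D(K, C_i) ⊕ C_{i−1}, with C_{0} = IV.
P[1]: D(K, 0xDB) = 0x95; 0x95 ⊕ 0x35 = 0xA0.
P[2]: D(K, 0x39) = 0x82; 0x82 ⊕ 0xDB = 0x59.
P[3]: D(K, 0x5C) = 0xA9; 0xA9 ⊕ 0x39 = 0x90.
P[4]: D(K, 0xC2) = 0x5D; 0x5D ⊕ 0x5C = 0x01.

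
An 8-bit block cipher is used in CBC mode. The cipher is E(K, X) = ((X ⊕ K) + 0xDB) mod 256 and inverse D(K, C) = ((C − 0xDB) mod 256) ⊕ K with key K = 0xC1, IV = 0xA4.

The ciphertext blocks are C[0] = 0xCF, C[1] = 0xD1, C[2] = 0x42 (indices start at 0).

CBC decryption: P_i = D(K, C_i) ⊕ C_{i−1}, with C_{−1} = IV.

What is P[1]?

P[1]: D(K, 0xD1) = 0x37; 0x37 ⊕ 0xCF = 0xF8.

P[1] = 0xF8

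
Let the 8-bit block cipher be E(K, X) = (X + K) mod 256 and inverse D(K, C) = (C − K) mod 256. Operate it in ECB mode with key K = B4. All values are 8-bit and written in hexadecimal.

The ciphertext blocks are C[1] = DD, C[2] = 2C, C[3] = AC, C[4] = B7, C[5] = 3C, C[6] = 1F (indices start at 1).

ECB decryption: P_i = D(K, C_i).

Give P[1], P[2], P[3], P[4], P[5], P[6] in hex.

P[1]: D(K, DD) = 29.
P[2]: D(K, 2C) = 78.
P[3]: D(K, AC) = F8.
P[4]: D(K, B7) = 03.
P[5]: D(K, 3C) = 88.
P[6]: D(K, 1F) = 6B.

P[1] = 29, P[2] = 78, P[3] = F8, P[4] = 03, P[5] = 88, P[6] = 6B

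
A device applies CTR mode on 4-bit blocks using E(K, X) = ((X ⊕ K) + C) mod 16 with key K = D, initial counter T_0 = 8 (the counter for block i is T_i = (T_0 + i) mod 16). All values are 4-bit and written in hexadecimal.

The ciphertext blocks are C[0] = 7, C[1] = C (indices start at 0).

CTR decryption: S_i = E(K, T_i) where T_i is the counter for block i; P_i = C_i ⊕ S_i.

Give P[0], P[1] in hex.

P[0] = 6, P[1] = C

P[0]: T = 8, S = E(K, T) = 1; 7 ⊕ 1 = 6.
P[1]: T = 9, S = E(K, T) = 0; C ⊕ 0 = C.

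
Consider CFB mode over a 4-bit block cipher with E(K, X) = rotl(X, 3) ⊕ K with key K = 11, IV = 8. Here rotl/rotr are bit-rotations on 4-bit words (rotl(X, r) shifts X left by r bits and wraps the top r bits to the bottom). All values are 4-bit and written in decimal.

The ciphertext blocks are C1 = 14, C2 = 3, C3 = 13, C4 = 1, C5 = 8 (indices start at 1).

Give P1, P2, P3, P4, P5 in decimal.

P1 = 1, P2 = 15, P3 = 15, P4 = 4, P5 = 11

CFB decryption: P_i = C_i ⊕ E(K, C_{i−1}), with C_{0} = IV.
P1: E(K, 8) = 15; 14 ⊕ 15 = 1.
P2: E(K, 14) = 12; 3 ⊕ 12 = 15.
P3: E(K, 3) = 2; 13 ⊕ 2 = 15.
P4: E(K, 13) = 5; 1 ⊕ 5 = 4.
P5: E(K, 1) = 3; 8 ⊕ 3 = 11.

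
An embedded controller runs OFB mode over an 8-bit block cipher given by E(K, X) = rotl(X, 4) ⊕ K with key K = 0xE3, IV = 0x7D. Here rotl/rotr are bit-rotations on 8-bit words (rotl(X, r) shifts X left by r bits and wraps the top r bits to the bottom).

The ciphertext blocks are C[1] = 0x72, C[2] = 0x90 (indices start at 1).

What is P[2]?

OFB decryption: S_i = E(K, S_{i−1}) with S_{0} = IV; P_i = C_i ⊕ S_i.
P[1]: S = E(K, 0x7D) = 0x34; 0x72 ⊕ 0x34 = 0x46.
P[2]: S = E(K, 0x34) = 0xA0; 0x90 ⊕ 0xA0 = 0x30.

P[2] = 0x30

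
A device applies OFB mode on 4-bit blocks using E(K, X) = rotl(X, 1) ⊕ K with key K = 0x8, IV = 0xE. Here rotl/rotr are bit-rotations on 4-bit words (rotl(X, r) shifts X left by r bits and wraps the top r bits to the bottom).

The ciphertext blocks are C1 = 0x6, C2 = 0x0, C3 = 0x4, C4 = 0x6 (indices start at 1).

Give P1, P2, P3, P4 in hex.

OFB decryption: S_i = E(K, S_{i−1}) with S_{0} = IV; P_i = C_i ⊕ S_i.
P1: S = E(K, 0xE) = 0x5; 0x6 ⊕ 0x5 = 0x3.
P2: S = E(K, 0x5) = 0x2; 0x0 ⊕ 0x2 = 0x2.
P3: S = E(K, 0x2) = 0xC; 0x4 ⊕ 0xC = 0x8.
P4: S = E(K, 0xC) = 0x1; 0x6 ⊕ 0x1 = 0x7.

P1 = 0x3, P2 = 0x2, P3 = 0x8, P4 = 0x7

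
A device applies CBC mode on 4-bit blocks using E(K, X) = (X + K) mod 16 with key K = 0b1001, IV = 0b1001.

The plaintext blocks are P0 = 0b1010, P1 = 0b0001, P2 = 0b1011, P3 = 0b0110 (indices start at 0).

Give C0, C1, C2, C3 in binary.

CBC encryption: C_i = E(K, P_i ⊕ C_{i−1}), with C_{−1} = IV.
C0: P0 ⊕ 0b1001 = 0b0011; E(K, 0b0011) = 0b1100.
C1: P1 ⊕ 0b1100 = 0b1101; E(K, 0b1101) = 0b0110.
C2: P2 ⊕ 0b0110 = 0b1101; E(K, 0b1101) = 0b0110.
C3: P3 ⊕ 0b0110 = 0b0000; E(K, 0b0000) = 0b1001.

C0 = 0b1100, C1 = 0b0110, C2 = 0b0110, C3 = 0b1001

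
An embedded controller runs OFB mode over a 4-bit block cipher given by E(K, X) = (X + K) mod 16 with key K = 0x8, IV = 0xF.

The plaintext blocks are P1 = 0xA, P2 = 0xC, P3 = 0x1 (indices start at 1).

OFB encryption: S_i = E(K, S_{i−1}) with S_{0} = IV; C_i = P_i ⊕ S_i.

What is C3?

C1: S = E(K, 0xF) = 0x7; 0xA ⊕ 0x7 = 0xD.
C2: S = E(K, 0x7) = 0xF; 0xC ⊕ 0xF = 0x3.
C3: S = E(K, 0xF) = 0x7; 0x1 ⊕ 0x7 = 0x6.

C3 = 0x6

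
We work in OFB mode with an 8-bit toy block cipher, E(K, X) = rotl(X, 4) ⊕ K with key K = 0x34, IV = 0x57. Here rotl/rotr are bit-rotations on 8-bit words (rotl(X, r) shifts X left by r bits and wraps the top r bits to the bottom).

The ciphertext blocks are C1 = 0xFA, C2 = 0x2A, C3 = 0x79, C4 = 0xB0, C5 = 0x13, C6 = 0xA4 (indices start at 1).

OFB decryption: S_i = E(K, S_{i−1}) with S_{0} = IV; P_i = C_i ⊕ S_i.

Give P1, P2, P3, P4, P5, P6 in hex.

P1: S = E(K, 0x57) = 0x41; 0xFA ⊕ 0x41 = 0xBB.
P2: S = E(K, 0x41) = 0x20; 0x2A ⊕ 0x20 = 0x0A.
P3: S = E(K, 0x20) = 0x36; 0x79 ⊕ 0x36 = 0x4F.
P4: S = E(K, 0x36) = 0x57; 0xB0 ⊕ 0x57 = 0xE7.
P5: S = E(K, 0x57) = 0x41; 0x13 ⊕ 0x41 = 0x52.
P6: S = E(K, 0x41) = 0x20; 0xA4 ⊕ 0x20 = 0x84.

P1 = 0xBB, P2 = 0x0A, P3 = 0x4F, P4 = 0xE7, P5 = 0x52, P6 = 0x84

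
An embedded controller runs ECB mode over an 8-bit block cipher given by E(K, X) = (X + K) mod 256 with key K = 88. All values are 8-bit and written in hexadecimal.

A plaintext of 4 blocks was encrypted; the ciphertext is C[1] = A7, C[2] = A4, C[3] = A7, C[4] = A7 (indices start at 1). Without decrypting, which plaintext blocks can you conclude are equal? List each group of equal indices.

P[1] = P[3] = P[4]

ECB encrypts each block independently with the same key, so equal ciphertext blocks imply equal plaintext blocks.
C[1] = C[3] = C[4] = A7, so P[1] = P[3] = P[4].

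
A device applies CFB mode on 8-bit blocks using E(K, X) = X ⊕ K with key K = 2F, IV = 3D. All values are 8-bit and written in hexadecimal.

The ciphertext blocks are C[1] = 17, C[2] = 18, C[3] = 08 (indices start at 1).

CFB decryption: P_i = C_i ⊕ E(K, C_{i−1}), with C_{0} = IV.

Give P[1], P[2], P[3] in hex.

P[1]: E(K, 3D) = 12; 17 ⊕ 12 = 05.
P[2]: E(K, 17) = 38; 18 ⊕ 38 = 20.
P[3]: E(K, 18) = 37; 08 ⊕ 37 = 3F.

P[1] = 05, P[2] = 20, P[3] = 3F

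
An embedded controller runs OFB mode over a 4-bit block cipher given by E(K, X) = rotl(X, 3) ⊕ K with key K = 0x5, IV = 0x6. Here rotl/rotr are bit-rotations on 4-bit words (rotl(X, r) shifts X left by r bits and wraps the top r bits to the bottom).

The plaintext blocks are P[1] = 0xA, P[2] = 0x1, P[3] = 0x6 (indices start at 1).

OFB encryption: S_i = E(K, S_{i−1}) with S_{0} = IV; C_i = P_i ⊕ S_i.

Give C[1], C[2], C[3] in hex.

C[1]: S = E(K, 0x6) = 0x6; 0xA ⊕ 0x6 = 0xC.
C[2]: S = E(K, 0x6) = 0x6; 0x1 ⊕ 0x6 = 0x7.
C[3]: S = E(K, 0x6) = 0x6; 0x6 ⊕ 0x6 = 0x0.

C[1] = 0xC, C[2] = 0x7, C[3] = 0x0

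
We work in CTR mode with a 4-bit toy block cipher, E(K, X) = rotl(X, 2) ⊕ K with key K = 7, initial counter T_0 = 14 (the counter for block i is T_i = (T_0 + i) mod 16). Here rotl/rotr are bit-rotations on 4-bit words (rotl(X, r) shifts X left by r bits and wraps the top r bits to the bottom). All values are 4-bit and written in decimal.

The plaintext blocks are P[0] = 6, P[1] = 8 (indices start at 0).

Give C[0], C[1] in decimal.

C[0] = 10, C[1] = 0

CTR encryption: S_i = E(K, T_i) where T_i is the counter for block i; C_i = P_i ⊕ S_i.
C[0]: T = 14, S = E(K, T) = 12; 6 ⊕ 12 = 10.
C[1]: T = 15, S = E(K, T) = 8; 8 ⊕ 8 = 0.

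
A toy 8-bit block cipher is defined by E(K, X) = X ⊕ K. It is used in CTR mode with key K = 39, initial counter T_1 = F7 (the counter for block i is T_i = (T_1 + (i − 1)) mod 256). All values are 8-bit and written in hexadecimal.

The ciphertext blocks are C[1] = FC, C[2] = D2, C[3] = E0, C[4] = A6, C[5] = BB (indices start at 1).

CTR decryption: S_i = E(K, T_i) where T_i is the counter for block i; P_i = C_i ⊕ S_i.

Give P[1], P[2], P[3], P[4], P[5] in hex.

P[1] = 32, P[2] = 13, P[3] = 20, P[4] = 65, P[5] = 79

P[1]: T = F7, S = E(K, T) = CE; FC ⊕ CE = 32.
P[2]: T = F8, S = E(K, T) = C1; D2 ⊕ C1 = 13.
P[3]: T = F9, S = E(K, T) = C0; E0 ⊕ C0 = 20.
P[4]: T = FA, S = E(K, T) = C3; A6 ⊕ C3 = 65.
P[5]: T = FB, S = E(K, T) = C2; BB ⊕ C2 = 79.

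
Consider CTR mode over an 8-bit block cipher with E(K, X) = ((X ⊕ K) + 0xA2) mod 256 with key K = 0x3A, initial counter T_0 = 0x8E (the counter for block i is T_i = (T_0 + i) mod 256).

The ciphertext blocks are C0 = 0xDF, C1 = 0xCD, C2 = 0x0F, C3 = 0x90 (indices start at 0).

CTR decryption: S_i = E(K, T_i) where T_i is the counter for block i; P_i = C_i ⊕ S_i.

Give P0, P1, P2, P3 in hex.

P0 = 0x89, P1 = 0x9A, P2 = 0x43, P3 = 0xDD

P0: T = 0x8E, S = E(K, T) = 0x56; 0xDF ⊕ 0x56 = 0x89.
P1: T = 0x8F, S = E(K, T) = 0x57; 0xCD ⊕ 0x57 = 0x9A.
P2: T = 0x90, S = E(K, T) = 0x4C; 0x0F ⊕ 0x4C = 0x43.
P3: T = 0x91, S = E(K, T) = 0x4D; 0x90 ⊕ 0x4D = 0xDD.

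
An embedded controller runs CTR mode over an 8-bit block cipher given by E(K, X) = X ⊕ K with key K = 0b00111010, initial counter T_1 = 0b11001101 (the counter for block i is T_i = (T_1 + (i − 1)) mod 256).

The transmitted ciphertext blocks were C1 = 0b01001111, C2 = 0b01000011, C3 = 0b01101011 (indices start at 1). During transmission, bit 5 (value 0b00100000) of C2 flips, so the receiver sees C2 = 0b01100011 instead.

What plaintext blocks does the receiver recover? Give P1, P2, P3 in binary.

P1 = 0b10111000, P2 = 0b10010111, P3 = 0b10011110

CTR decryption: S_i = E(K, T_i) where T_i is the counter for block i; P_i = C_i ⊕ S_i.
Only C2 changed, to 0b01100011. In CTR, a change in C_i flips the same bit in P_i only; the keystream is unaffected. Decrypting the received ciphertext:
P1: T = 0b11001101, S = E(K, T) = 0b11110111; 0b01001111 ⊕ 0b11110111 = 0b10111000.
P2: T = 0b11001110, S = E(K, T) = 0b11110100; 0b01100011 ⊕ 0b11110100 = 0b10010111.
P3: T = 0b11001111, S = E(K, T) = 0b11110101; 0b01101011 ⊕ 0b11110101 = 0b10011110.
Blocks that differ from the original plaintext: P2.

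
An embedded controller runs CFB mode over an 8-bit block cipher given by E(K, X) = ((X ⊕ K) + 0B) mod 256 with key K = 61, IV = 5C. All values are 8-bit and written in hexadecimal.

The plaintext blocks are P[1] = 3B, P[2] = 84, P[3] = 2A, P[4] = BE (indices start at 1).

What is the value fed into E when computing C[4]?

29

CFB encryption: C_i = P_i ⊕ E(K, C_{i−1}), with C_{0} = IV.
C[1]: E(K, 5C) = 48; 3B ⊕ 48 = 73.
C[2]: E(K, 73) = 1D; 84 ⊕ 1D = 99.
C[3]: E(K, 99) = 03; 2A ⊕ 03 = 29.
C[4]: E(K, 29) = 53; BE ⊕ 53 = ED.
So the input to E for block [4] is 29.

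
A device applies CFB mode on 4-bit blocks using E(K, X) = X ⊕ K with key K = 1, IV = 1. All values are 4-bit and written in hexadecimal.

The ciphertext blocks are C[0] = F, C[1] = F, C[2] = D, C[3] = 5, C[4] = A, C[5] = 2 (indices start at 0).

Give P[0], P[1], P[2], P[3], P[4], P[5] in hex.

CFB decryption: P_i = C_i ⊕ E(K, C_{i−1}), with C_{−1} = IV.
P[0]: E(K, 1) = 0; F ⊕ 0 = F.
P[1]: E(K, F) = E; F ⊕ E = 1.
P[2]: E(K, F) = E; D ⊕ E = 3.
P[3]: E(K, D) = C; 5 ⊕ C = 9.
P[4]: E(K, 5) = 4; A ⊕ 4 = E.
P[5]: E(K, A) = B; 2 ⊕ B = 9.

P[0] = F, P[1] = 1, P[2] = 3, P[3] = 9, P[4] = E, P[5] = 9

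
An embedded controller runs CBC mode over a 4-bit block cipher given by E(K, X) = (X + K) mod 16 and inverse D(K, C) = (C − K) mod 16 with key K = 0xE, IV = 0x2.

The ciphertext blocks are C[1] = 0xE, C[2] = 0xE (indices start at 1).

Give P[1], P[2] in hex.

CBC decryption: P_i = D(K, C_i) ⊕ C_{i−1}, with C_{0} = IV.
P[1]: D(K, 0xE) = 0x0; 0x0 ⊕ 0x2 = 0x2.
P[2]: D(K, 0xE) = 0x0; 0x0 ⊕ 0xE = 0xE.

P[1] = 0x2, P[2] = 0xE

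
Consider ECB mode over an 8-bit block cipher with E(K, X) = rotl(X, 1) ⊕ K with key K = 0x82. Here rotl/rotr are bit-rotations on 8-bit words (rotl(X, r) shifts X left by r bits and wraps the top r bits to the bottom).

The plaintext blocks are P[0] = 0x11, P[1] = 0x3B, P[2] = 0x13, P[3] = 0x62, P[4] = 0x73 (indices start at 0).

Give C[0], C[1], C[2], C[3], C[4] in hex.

C[0] = 0xA0, C[1] = 0xF4, C[2] = 0xA4, C[3] = 0x46, C[4] = 0x64

ECB encryption: C_i = E(K, P_i).
C[0]: E(K, 0x11) = 0xA0.
C[1]: E(K, 0x3B) = 0xF4.
C[2]: E(K, 0x13) = 0xA4.
C[3]: E(K, 0x62) = 0x46.
C[4]: E(K, 0x73) = 0x64.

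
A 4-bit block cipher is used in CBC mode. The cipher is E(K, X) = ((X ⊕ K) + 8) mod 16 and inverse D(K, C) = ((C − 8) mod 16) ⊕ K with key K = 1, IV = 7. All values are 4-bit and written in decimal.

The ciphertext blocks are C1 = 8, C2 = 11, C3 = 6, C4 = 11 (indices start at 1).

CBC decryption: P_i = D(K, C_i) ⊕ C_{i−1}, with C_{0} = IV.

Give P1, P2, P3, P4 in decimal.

P1 = 6, P2 = 10, P3 = 4, P4 = 4

P1: D(K, 8) = 1; 1 ⊕ 7 = 6.
P2: D(K, 11) = 2; 2 ⊕ 8 = 10.
P3: D(K, 6) = 15; 15 ⊕ 11 = 4.
P4: D(K, 11) = 2; 2 ⊕ 6 = 4.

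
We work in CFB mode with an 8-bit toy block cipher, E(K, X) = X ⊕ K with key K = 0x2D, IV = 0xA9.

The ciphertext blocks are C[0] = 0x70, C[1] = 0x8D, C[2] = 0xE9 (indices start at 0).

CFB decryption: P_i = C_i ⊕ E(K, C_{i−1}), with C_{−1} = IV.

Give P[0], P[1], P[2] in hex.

P[0]: E(K, 0xA9) = 0x84; 0x70 ⊕ 0x84 = 0xF4.
P[1]: E(K, 0x70) = 0x5D; 0x8D ⊕ 0x5D = 0xD0.
P[2]: E(K, 0x8D) = 0xA0; 0xE9 ⊕ 0xA0 = 0x49.

P[0] = 0xF4, P[1] = 0xD0, P[2] = 0x49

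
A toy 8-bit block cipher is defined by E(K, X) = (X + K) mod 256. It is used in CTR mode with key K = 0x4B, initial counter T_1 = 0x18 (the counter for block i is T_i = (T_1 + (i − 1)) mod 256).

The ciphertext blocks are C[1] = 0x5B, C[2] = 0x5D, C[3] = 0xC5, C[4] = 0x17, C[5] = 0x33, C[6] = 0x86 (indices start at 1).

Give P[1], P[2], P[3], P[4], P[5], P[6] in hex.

P[1] = 0x38, P[2] = 0x39, P[3] = 0xA0, P[4] = 0x71, P[5] = 0x54, P[6] = 0xEE

CTR decryption: S_i = E(K, T_i) where T_i is the counter for block i; P_i = C_i ⊕ S_i.
P[1]: T = 0x18, S = E(K, T) = 0x63; 0x5B ⊕ 0x63 = 0x38.
P[2]: T = 0x19, S = E(K, T) = 0x64; 0x5D ⊕ 0x64 = 0x39.
P[3]: T = 0x1A, S = E(K, T) = 0x65; 0xC5 ⊕ 0x65 = 0xA0.
P[4]: T = 0x1B, S = E(K, T) = 0x66; 0x17 ⊕ 0x66 = 0x71.
P[5]: T = 0x1C, S = E(K, T) = 0x67; 0x33 ⊕ 0x67 = 0x54.
P[6]: T = 0x1D, S = E(K, T) = 0x68; 0x86 ⊕ 0x68 = 0xEE.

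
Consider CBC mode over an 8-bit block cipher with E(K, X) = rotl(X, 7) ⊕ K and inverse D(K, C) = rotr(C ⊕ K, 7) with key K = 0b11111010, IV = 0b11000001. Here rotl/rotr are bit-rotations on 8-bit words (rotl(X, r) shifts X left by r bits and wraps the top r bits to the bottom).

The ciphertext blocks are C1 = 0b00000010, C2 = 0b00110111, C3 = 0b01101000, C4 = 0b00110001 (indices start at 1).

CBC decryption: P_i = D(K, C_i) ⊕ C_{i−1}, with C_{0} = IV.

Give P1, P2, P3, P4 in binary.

P1: D(K, 0b00000010) = 0b11110001; 0b11110001 ⊕ 0b11000001 = 0b00110000.
P2: D(K, 0b00110111) = 0b10011011; 0b10011011 ⊕ 0b00000010 = 0b10011001.
P3: D(K, 0b01101000) = 0b00100101; 0b00100101 ⊕ 0b00110111 = 0b00010010.
P4: D(K, 0b00110001) = 0b10010111; 0b10010111 ⊕ 0b01101000 = 0b11111111.

P1 = 0b00110000, P2 = 0b10011001, P3 = 0b00010010, P4 = 0b11111111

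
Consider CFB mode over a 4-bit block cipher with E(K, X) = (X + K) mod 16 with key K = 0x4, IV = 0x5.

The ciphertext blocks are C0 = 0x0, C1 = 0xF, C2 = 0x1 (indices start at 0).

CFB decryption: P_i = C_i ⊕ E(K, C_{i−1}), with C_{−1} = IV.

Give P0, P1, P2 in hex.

P0 = 0x9, P1 = 0xB, P2 = 0x2

P0: E(K, 0x5) = 0x9; 0x0 ⊕ 0x9 = 0x9.
P1: E(K, 0x0) = 0x4; 0xF ⊕ 0x4 = 0xB.
P2: E(K, 0xF) = 0x3; 0x1 ⊕ 0x3 = 0x2.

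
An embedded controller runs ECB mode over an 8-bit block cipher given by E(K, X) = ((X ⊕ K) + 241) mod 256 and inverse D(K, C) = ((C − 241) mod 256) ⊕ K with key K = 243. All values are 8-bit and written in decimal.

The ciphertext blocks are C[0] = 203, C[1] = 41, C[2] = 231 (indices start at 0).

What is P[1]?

ECB decryption: P_i = D(K, C_i).
P[1]: D(K, 41) = 203.

P[1] = 203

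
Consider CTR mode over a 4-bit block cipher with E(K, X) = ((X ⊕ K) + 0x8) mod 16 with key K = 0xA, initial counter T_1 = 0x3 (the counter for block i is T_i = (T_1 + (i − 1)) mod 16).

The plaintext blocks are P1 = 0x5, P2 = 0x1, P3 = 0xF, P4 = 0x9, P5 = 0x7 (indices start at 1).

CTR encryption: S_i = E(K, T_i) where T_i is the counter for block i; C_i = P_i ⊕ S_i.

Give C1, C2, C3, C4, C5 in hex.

C1 = 0x4, C2 = 0x7, C3 = 0x8, C4 = 0xD, C5 = 0x2

C1: T = 0x3, S = E(K, T) = 0x1; 0x5 ⊕ 0x1 = 0x4.
C2: T = 0x4, S = E(K, T) = 0x6; 0x1 ⊕ 0x6 = 0x7.
C3: T = 0x5, S = E(K, T) = 0x7; 0xF ⊕ 0x7 = 0x8.
C4: T = 0x6, S = E(K, T) = 0x4; 0x9 ⊕ 0x4 = 0xD.
C5: T = 0x7, S = E(K, T) = 0x5; 0x7 ⊕ 0x5 = 0x2.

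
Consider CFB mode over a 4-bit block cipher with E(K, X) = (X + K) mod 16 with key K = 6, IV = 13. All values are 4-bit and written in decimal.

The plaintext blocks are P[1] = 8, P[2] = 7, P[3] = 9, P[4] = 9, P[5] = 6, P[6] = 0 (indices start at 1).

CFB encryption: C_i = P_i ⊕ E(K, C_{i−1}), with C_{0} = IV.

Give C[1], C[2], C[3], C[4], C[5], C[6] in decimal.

C[1] = 11, C[2] = 6, C[3] = 5, C[4] = 2, C[5] = 14, C[6] = 4

C[1]: E(K, 13) = 3; 8 ⊕ 3 = 11.
C[2]: E(K, 11) = 1; 7 ⊕ 1 = 6.
C[3]: E(K, 6) = 12; 9 ⊕ 12 = 5.
C[4]: E(K, 5) = 11; 9 ⊕ 11 = 2.
C[5]: E(K, 2) = 8; 6 ⊕ 8 = 14.
C[6]: E(K, 14) = 4; 0 ⊕ 4 = 4.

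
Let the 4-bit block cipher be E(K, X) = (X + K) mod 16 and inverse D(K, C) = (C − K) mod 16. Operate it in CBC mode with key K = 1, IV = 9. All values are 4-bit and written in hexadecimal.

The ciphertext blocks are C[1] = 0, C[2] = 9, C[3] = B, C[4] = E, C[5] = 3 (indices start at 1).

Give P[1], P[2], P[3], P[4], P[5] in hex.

CBC decryption: P_i = D(K, C_i) ⊕ C_{i−1}, with C_{0} = IV.
P[1]: D(K, 0) = F; F ⊕ 9 = 6.
P[2]: D(K, 9) = 8; 8 ⊕ 0 = 8.
P[3]: D(K, B) = A; A ⊕ 9 = 3.
P[4]: D(K, E) = D; D ⊕ B = 6.
P[5]: D(K, 3) = 2; 2 ⊕ E = C.

P[1] = 6, P[2] = 8, P[3] = 3, P[4] = 6, P[5] = C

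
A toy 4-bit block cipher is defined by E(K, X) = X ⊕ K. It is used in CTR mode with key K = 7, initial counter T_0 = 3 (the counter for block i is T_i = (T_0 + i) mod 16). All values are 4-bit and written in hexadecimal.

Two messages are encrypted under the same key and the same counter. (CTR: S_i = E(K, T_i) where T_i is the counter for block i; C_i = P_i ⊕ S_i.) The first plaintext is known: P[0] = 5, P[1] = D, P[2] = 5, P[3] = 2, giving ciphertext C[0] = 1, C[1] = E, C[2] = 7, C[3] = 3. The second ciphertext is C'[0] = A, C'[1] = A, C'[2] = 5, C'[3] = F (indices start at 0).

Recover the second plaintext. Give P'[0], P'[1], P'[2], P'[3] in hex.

In CTR with a reused counter, both messages share the same keystream S_i, so C_i ⊕ C'_i = P_i ⊕ P'_i and thus P'_i = P_i ⊕ C_i ⊕ C'_i.
P'[0]: 5 ⊕ 1 ⊕ A = E.
P'[1]: D ⊕ E ⊕ A = 9.
P'[2]: 5 ⊕ 7 ⊕ 5 = 7.
P'[3]: 2 ⊕ 3 ⊕ F = E.

P'[0] = E, P'[1] = 9, P'[2] = 7, P'[3] = E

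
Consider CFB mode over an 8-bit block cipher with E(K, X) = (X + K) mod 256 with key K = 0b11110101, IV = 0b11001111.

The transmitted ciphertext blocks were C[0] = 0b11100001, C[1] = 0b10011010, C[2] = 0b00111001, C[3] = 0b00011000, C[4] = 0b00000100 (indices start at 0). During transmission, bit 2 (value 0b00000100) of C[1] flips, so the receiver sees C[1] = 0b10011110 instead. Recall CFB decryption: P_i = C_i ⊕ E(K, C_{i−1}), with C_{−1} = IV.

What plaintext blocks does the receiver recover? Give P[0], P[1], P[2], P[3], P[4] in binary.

Only C[1] changed, to 0b10011110. In CFB, a change in C_i flips the same bit in P_i and garbles P_{i+1}. Decrypting the received ciphertext:
P[0]: E(K, 0b11001111) = 0b11000100; 0b11100001 ⊕ 0b11000100 = 0b00100101.
P[1]: E(K, 0b11100001) = 0b11010110; 0b10011110 ⊕ 0b11010110 = 0b01001000.
P[2]: E(K, 0b10011110) = 0b10010011; 0b00111001 ⊕ 0b10010011 = 0b10101010.
P[3]: E(K, 0b00111001) = 0b00101110; 0b00011000 ⊕ 0b00101110 = 0b00110110.
P[4]: E(K, 0b00011000) = 0b00001101; 0b00000100 ⊕ 0b00001101 = 0b00001001.
Blocks that differ from the original plaintext: P[1], P[2].

P[0] = 0b00100101, P[1] = 0b01001000, P[2] = 0b10101010, P[3] = 0b00110110, P[4] = 0b00001001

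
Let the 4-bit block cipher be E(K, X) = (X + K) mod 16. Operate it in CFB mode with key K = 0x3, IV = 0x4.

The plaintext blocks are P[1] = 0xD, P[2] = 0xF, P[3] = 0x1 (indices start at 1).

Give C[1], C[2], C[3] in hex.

C[1] = 0xA, C[2] = 0x2, C[3] = 0x4

CFB encryption: C_i = P_i ⊕ E(K, C_{i−1}), with C_{0} = IV.
C[1]: E(K, 0x4) = 0x7; 0xD ⊕ 0x7 = 0xA.
C[2]: E(K, 0xA) = 0xD; 0xF ⊕ 0xD = 0x2.
C[3]: E(K, 0x2) = 0x5; 0x1 ⊕ 0x5 = 0x4.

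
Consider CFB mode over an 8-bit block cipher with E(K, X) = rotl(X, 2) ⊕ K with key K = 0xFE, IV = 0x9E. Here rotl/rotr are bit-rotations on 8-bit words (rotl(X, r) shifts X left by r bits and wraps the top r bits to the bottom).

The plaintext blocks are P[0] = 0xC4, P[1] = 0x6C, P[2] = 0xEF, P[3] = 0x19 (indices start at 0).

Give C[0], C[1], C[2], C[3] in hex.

CFB encryption: C_i = P_i ⊕ E(K, C_{i−1}), with C_{−1} = IV.
C[0]: E(K, 0x9E) = 0x84; 0xC4 ⊕ 0x84 = 0x40.
C[1]: E(K, 0x40) = 0xFF; 0x6C ⊕ 0xFF = 0x93.
C[2]: E(K, 0x93) = 0xB0; 0xEF ⊕ 0xB0 = 0x5F.
C[3]: E(K, 0x5F) = 0x83; 0x19 ⊕ 0x83 = 0x9A.

C[0] = 0x40, C[1] = 0x93, C[2] = 0x5F, C[3] = 0x9A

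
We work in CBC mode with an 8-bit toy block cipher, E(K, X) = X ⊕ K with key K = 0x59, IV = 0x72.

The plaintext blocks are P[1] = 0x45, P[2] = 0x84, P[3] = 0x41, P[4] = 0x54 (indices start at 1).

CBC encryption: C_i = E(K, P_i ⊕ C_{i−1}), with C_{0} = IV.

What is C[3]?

C[1]: P[1] ⊕ 0x72 = 0x37; E(K, 0x37) = 0x6E.
C[2]: P[2] ⊕ 0x6E = 0xEA; E(K, 0xEA) = 0xB3.
C[3]: P[3] ⊕ 0xB3 = 0xF2; E(K, 0xF2) = 0xAB.

C[3] = 0xAB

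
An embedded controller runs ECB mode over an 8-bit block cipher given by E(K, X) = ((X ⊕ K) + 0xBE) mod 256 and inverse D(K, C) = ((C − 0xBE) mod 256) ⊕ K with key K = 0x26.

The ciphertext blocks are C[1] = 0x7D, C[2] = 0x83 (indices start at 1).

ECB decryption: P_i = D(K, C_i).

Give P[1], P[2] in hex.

P[1] = 0x99, P[2] = 0xE3

P[1]: D(K, 0x7D) = 0x99.
P[2]: D(K, 0x83) = 0xE3.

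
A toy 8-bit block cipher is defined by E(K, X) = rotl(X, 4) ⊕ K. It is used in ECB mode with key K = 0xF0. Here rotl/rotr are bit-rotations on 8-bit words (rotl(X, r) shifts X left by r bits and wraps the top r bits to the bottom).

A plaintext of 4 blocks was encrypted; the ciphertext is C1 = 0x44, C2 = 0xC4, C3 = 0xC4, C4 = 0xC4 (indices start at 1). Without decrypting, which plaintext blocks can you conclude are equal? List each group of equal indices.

P2 = P3 = P4

ECB encrypts each block independently with the same key, so equal ciphertext blocks imply equal plaintext blocks.
C2 = C3 = C4 = 0xC4, so P2 = P3 = P4.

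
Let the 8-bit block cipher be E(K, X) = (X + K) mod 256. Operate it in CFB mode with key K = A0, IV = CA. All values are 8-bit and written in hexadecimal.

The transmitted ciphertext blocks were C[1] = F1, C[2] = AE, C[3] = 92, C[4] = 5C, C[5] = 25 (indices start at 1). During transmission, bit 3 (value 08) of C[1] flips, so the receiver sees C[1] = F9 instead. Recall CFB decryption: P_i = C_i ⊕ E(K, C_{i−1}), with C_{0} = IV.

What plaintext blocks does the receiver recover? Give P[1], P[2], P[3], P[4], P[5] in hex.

Only C[1] changed, to F9. In CFB, a change in C_i flips the same bit in P_i and garbles P_{i+1}. Decrypting the received ciphertext:
P[1]: E(K, CA) = 6A; F9 ⊕ 6A = 93.
P[2]: E(K, F9) = 99; AE ⊕ 99 = 37.
P[3]: E(K, AE) = 4E; 92 ⊕ 4E = DC.
P[4]: E(K, 92) = 32; 5C ⊕ 32 = 6E.
P[5]: E(K, 5C) = FC; 25 ⊕ FC = D9.
Blocks that differ from the original plaintext: P[1], P[2].

P[1] = 93, P[2] = 37, P[3] = DC, P[4] = 6E, P[5] = D9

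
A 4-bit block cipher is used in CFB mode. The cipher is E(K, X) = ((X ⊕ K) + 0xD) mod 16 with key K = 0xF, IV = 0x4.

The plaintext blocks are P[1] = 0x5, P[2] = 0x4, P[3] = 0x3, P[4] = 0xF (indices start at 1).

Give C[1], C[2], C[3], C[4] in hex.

CFB encryption: C_i = P_i ⊕ E(K, C_{i−1}), with C_{0} = IV.
C[1]: E(K, 0x4) = 0x8; 0x5 ⊕ 0x8 = 0xD.
C[2]: E(K, 0xD) = 0xF; 0x4 ⊕ 0xF = 0xB.
C[3]: E(K, 0xB) = 0x1; 0x3 ⊕ 0x1 = 0x2.
C[4]: E(K, 0x2) = 0xA; 0xF ⊕ 0xA = 0x5.

C[1] = 0xD, C[2] = 0xB, C[3] = 0x2, C[4] = 0x5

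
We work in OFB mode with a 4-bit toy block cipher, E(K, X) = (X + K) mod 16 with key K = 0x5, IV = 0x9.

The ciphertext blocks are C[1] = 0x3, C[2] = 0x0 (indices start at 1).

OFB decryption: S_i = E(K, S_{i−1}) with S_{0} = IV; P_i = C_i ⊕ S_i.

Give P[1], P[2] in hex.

P[1] = 0xD, P[2] = 0x3

P[1]: S = E(K, 0x9) = 0xE; 0x3 ⊕ 0xE = 0xD.
P[2]: S = E(K, 0xE) = 0x3; 0x0 ⊕ 0x3 = 0x3.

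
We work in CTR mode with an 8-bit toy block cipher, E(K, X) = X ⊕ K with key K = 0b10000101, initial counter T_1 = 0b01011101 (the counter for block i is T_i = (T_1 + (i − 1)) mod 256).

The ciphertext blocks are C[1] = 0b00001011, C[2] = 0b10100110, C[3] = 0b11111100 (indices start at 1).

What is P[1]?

CTR decryption: S_i = E(K, T_i) where T_i is the counter for block i; P_i = C_i ⊕ S_i.
P[1]: T = 0b01011101, S = E(K, T) = 0b11011000; 0b00001011 ⊕ 0b11011000 = 0b11010011.

P[1] = 0b11010011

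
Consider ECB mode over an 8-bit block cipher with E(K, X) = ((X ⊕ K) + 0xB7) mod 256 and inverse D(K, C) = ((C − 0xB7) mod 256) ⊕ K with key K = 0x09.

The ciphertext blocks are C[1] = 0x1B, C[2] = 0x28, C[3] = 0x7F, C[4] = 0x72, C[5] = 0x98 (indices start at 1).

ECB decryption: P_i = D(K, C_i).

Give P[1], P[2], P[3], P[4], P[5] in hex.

P[1]: D(K, 0x1B) = 0x6D.
P[2]: D(K, 0x28) = 0x78.
P[3]: D(K, 0x7F) = 0xC1.
P[4]: D(K, 0x72) = 0xB2.
P[5]: D(K, 0x98) = 0xE8.

P[1] = 0x6D, P[2] = 0x78, P[3] = 0xC1, P[4] = 0xB2, P[5] = 0xE8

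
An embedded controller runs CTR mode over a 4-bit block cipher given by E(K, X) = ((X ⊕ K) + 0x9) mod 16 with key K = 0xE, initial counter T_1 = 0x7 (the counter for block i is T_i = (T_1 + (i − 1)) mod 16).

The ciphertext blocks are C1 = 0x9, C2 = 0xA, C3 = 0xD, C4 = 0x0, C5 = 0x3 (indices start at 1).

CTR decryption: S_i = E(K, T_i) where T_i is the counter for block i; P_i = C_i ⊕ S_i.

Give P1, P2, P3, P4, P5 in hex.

P1 = 0xB, P2 = 0x5, P3 = 0xD, P4 = 0xD, P5 = 0xD

P1: T = 0x7, S = E(K, T) = 0x2; 0x9 ⊕ 0x2 = 0xB.
P2: T = 0x8, S = E(K, T) = 0xF; 0xA ⊕ 0xF = 0x5.
P3: T = 0x9, S = E(K, T) = 0x0; 0xD ⊕ 0x0 = 0xD.
P4: T = 0xA, S = E(K, T) = 0xD; 0x0 ⊕ 0xD = 0xD.
P5: T = 0xB, S = E(K, T) = 0xE; 0x3 ⊕ 0xE = 0xD.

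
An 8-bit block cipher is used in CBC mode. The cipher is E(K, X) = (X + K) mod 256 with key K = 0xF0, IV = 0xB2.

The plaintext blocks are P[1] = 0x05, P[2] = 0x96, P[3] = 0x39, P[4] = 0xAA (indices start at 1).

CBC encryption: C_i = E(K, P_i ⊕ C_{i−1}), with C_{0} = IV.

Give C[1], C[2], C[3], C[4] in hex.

C[1] = 0xA7, C[2] = 0x21, C[3] = 0x08, C[4] = 0x92

C[1]: P[1] ⊕ 0xB2 = 0xB7; E(K, 0xB7) = 0xA7.
C[2]: P[2] ⊕ 0xA7 = 0x31; E(K, 0x31) = 0x21.
C[3]: P[3] ⊕ 0x21 = 0x18; E(K, 0x18) = 0x08.
C[4]: P[4] ⊕ 0x08 = 0xA2; E(K, 0xA2) = 0x92.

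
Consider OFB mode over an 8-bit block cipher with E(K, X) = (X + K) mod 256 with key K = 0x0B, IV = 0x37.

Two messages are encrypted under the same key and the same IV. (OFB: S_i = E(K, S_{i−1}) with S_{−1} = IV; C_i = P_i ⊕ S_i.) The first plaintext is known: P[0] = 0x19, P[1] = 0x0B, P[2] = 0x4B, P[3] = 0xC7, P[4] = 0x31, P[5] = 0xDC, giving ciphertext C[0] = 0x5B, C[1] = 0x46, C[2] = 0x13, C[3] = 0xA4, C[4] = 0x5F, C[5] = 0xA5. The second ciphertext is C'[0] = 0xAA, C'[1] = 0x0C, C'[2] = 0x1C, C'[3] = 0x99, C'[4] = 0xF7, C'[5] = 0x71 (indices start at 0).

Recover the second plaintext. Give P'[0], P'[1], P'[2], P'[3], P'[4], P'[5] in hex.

In OFB with a reused IV, both messages share the same keystream S_i, so C_i ⊕ C'_i = P_i ⊕ P'_i and thus P'_i = P_i ⊕ C_i ⊕ C'_i.
P'[0]: 0x19 ⊕ 0x5B ⊕ 0xAA = 0xE8.
P'[1]: 0x0B ⊕ 0x46 ⊕ 0x0C = 0x41.
P'[2]: 0x4B ⊕ 0x13 ⊕ 0x1C = 0x44.
P'[3]: 0xC7 ⊕ 0xA4 ⊕ 0x99 = 0xFA.
P'[4]: 0x31 ⊕ 0x5F ⊕ 0xF7 = 0x99.
P'[5]: 0xDC ⊕ 0xA5 ⊕ 0x71 = 0x08.

P'[0] = 0xE8, P'[1] = 0x41, P'[2] = 0x44, P'[3] = 0xFA, P'[4] = 0x99, P'[5] = 0x08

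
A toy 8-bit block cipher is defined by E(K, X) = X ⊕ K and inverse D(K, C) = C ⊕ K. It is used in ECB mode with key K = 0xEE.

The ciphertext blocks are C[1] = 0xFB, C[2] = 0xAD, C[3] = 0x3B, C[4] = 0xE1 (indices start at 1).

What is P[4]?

ECB decryption: P_i = D(K, C_i).
P[4]: D(K, 0xE1) = 0x0F.

P[4] = 0x0F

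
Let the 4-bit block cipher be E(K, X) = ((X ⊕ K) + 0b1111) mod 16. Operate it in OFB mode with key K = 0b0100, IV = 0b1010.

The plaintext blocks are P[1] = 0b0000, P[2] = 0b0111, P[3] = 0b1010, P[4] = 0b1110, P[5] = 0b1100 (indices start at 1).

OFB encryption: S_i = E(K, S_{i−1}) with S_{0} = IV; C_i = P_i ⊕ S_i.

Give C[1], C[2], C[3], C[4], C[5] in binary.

C[1]: S = E(K, 0b1010) = 0b1101; 0b0000 ⊕ 0b1101 = 0b1101.
C[2]: S = E(K, 0b1101) = 0b1000; 0b0111 ⊕ 0b1000 = 0b1111.
C[3]: S = E(K, 0b1000) = 0b1011; 0b1010 ⊕ 0b1011 = 0b0001.
C[4]: S = E(K, 0b1011) = 0b1110; 0b1110 ⊕ 0b1110 = 0b0000.
C[5]: S = E(K, 0b1110) = 0b1001; 0b1100 ⊕ 0b1001 = 0b0101.

C[1] = 0b1101, C[2] = 0b1111, C[3] = 0b0001, C[4] = 0b0000, C[5] = 0b0101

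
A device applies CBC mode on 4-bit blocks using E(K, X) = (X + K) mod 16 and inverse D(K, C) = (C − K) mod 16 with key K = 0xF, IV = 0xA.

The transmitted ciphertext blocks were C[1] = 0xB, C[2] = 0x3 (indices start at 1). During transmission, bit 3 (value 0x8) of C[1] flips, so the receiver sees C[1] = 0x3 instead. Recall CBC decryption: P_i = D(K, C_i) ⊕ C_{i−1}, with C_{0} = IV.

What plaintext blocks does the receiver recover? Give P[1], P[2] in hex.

P[1] = 0xE, P[2] = 0x7

Only C[1] changed, to 0x3. In CBC, a change in C_i garbles P_i and flips the same bit in P_{i+1}. Decrypting the received ciphertext:
P[1]: D(K, 0x3) = 0x4; 0x4 ⊕ 0xA = 0xE.
P[2]: D(K, 0x3) = 0x4; 0x4 ⊕ 0x3 = 0x7.
Blocks that differ from the original plaintext: P[1], P[2].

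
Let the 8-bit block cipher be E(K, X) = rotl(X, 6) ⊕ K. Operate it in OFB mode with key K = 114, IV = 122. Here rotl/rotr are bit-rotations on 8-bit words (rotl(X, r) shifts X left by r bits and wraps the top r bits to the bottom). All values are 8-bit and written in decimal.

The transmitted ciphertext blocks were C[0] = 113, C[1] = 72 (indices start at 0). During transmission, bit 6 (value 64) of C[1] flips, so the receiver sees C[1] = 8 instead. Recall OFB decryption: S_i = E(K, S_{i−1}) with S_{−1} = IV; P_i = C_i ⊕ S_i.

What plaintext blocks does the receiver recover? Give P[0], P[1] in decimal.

Only C[1] changed, to 8. In OFB, a change in C_i flips the same bit in P_i only; the keystream is unaffected. Decrypting the received ciphertext:
P[0]: S = E(K, 122) = 236; 113 ⊕ 236 = 157.
P[1]: S = E(K, 236) = 73; 8 ⊕ 73 = 65.
Blocks that differ from the original plaintext: P[1].

P[0] = 157, P[1] = 65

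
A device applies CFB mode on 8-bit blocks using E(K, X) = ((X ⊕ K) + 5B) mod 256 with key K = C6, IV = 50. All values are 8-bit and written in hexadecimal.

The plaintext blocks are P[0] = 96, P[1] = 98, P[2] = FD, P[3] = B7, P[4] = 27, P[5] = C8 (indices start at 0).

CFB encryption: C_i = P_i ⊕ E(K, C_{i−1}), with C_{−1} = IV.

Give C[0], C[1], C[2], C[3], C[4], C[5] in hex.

C[0]: E(K, 50) = F1; 96 ⊕ F1 = 67.
C[1]: E(K, 67) = FC; 98 ⊕ FC = 64.
C[2]: E(K, 64) = FD; FD ⊕ FD = 00.
C[3]: E(K, 00) = 21; B7 ⊕ 21 = 96.
C[4]: E(K, 96) = AB; 27 ⊕ AB = 8C.
C[5]: E(K, 8C) = A5; C8 ⊕ A5 = 6D.

C[0] = 67, C[1] = 64, C[2] = 00, C[3] = 96, C[4] = 8C, C[5] = 6D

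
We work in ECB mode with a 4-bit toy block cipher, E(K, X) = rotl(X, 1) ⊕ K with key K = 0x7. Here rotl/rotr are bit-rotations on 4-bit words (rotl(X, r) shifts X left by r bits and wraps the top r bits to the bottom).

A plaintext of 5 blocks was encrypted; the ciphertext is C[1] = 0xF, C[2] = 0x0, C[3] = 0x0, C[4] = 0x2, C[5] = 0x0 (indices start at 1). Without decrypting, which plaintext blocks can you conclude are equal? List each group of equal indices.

ECB encrypts each block independently with the same key, so equal ciphertext blocks imply equal plaintext blocks.
C[2] = C[3] = C[5] = 0x0, so P[2] = P[3] = P[5].

P[2] = P[3] = P[5]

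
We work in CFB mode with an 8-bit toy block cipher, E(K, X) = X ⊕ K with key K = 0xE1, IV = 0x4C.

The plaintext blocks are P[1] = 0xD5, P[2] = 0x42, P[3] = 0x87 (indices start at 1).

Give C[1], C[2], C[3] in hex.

CFB encryption: C_i = P_i ⊕ E(K, C_{i−1}), with C_{0} = IV.
C[1]: E(K, 0x4C) = 0xAD; 0xD5 ⊕ 0xAD = 0x78.
C[2]: E(K, 0x78) = 0x99; 0x42 ⊕ 0x99 = 0xDB.
C[3]: E(K, 0xDB) = 0x3A; 0x87 ⊕ 0x3A = 0xBD.

C[1] = 0x78, C[2] = 0xDB, C[3] = 0xBD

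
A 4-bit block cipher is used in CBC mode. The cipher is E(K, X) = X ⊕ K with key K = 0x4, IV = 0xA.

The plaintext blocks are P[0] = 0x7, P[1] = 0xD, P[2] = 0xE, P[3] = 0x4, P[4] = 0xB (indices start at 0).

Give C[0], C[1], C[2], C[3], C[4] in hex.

CBC encryption: C_i = E(K, P_i ⊕ C_{i−1}), with C_{−1} = IV.
C[0]: P[0] ⊕ 0xA = 0xD; E(K, 0xD) = 0x9.
C[1]: P[1] ⊕ 0x9 = 0x4; E(K, 0x4) = 0x0.
C[2]: P[2] ⊕ 0x0 = 0xE; E(K, 0xE) = 0xA.
C[3]: P[3] ⊕ 0xA = 0xE; E(K, 0xE) = 0xA.
C[4]: P[4] ⊕ 0xA = 0x1; E(K, 0x1) = 0x5.

C[0] = 0x9, C[1] = 0x0, C[2] = 0xA, C[3] = 0xA, C[4] = 0x5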